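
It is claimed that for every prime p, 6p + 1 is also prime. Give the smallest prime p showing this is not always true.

p = 19

p = 2: 6p + 1 = 13, prime.
p = 3: 6p + 1 = 19, prime.
p = 5: 6p + 1 = 31, prime.
p = 7: 6p + 1 = 43, prime.
p = 11: 6p + 1 = 67, prime.
p = 13: 6p + 1 = 79, prime.
p = 17: 6p + 1 = 103, prime.
p = 19: 6p + 1 = 115 = 5 × 23, not prime.
Hence p = 19 is a counterexample.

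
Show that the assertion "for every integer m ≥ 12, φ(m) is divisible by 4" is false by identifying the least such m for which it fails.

For m = 12, 13 the conclusion holds.
m = 14: φ(14) = 6; 6 mod 4 = 2.
Thus m = 14 disproves the claim, and no smaller m works.

m = 14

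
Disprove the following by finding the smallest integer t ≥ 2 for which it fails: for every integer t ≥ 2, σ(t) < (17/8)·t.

t = 12

For t = 2, 3, 4, 5, 6, 7, 8, 9, 10, 11 the conclusion holds.
t = 12: σ(12) = 28; 28 ≥ 51/2.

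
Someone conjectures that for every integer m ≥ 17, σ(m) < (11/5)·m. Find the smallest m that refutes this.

m = 24

We need the least integer m ≥ 17 for which the claim fails.
For m = 17, 18, 19, 20, 21, 22, 23 the conclusion holds.
m = 24: σ(24) = 60; 60 ≥ 264/5.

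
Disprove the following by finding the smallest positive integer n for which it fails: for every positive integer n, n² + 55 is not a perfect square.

n = 3

n = 1: 1² + 55 = 56, not a perfect square.
n = 2: 2² + 55 = 59, not a perfect square.
n = 3: 3² + 55 = 64 = 8², a perfect square.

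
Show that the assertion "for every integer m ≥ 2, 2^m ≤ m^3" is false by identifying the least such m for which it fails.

m = 10

The first 8 eligible values, up to m = 9, all satisfy the conclusion.
m = 10: 2^m = 1024 and m^3 = 1000, so 1024 > 1000.
So m = 10 is the smallest counterexample.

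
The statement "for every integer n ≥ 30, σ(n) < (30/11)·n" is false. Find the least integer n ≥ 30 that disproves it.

We need the least integer n ≥ 30 for which the claim fails.
For n = 30, 31, 32, 33, …, 57, 58, 59 the conclusion holds.
n = 60: σ(60) = 168; 168 ≥ 1800/11.
Hence n = 60 is a counterexample.

n = 60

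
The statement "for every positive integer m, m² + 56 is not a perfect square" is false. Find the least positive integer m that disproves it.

m = 5

A counterexample is any positive integer m such that m² + 56 is a perfect square; we check each in order.
The first 4 eligible values, up to m = 4, all satisfy the conclusion.
m = 5: 5² + 56 = 81 = 9², a perfect square.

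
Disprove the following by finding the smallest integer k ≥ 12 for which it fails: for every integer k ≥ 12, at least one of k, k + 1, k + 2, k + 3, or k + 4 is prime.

A counterexample is any integer k ≥ 12 such that k, k + 1, k + 2, k + 3, k + 4 are all composite; we check each in order.
The first 12 eligible values, up to k = 23, all satisfy the conclusion.
k = 24: 24 = 2 × 12; 25 = 5 × 5; 26 = 2 × 13; 27 = 3 × 9; 28 = 2 × 14 — all composite.

k = 24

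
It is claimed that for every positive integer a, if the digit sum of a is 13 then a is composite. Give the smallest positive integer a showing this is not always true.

a = 67

Check each positive integer a in order until the digit sum of a is 13 but a is prime.
For a = 49, 58 the conclusion holds.
a = 67: digit sum 13; 67 is prime, not composite.
Thus a = 67 disproves the claim, and no smaller a works.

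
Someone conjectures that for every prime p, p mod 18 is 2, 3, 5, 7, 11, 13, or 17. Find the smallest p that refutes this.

p = 19

A counterexample is any prime p such that the claim fails; we check each in order.
The first 7 eligible values, up to p = 17, all satisfy the conclusion.
p = 19: 19 mod 18 = 1 — not in {2, 3, 5, 7, 11, 13, 17}.
Thus p = 19 disproves the claim, and no smaller p works.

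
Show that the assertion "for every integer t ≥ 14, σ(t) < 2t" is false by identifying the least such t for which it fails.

t = 18

Check each integer t ≥ 14 in order until the claim fails.
t = 14: σ(14) = 24; 24 < 28.
t = 15: σ(15) = 24; 24 < 30.
t = 16: σ(16) = 31; 31 < 32.
t = 17: σ(17) = 18; 18 < 34.
t = 18: σ(18) = 39; 39 ≥ 36.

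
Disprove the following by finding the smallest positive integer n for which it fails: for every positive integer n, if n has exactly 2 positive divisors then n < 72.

n = 73

Check each positive integer n in order until n has exactly 2 positive divisors but the claim fails.
For n = 2, 3, 5, 7, …, 61, 67, 71 the conclusion holds.
n = 73: τ(73) = 2; 73 ≥ 72.
Hence n = 73 is a counterexample.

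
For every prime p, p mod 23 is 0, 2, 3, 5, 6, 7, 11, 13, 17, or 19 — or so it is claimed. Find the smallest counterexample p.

p = 31

Check each prime p in order until the claim fails.
The first 10 eligible values, up to p = 29, all satisfy the conclusion.
p = 31: 31 mod 23 = 8 — not in {0, 2, 3, 5, 6, 7, 11, 13, 17, 19}.
So p = 31 is the smallest counterexample.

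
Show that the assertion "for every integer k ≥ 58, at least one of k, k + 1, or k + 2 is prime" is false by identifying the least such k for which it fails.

k = 62

Check each integer k ≥ 58 in order until k, k + 1, k + 2 are all composite.
k = 58: 59 is prime.
k = 59: 59 is prime.
k = 60: 61 is prime.
k = 61: 61 is prime.
k = 62: 62 = 2 × 31; 63 = 3 × 21; 64 = 2 × 32 — all composite.
Thus k = 62 disproves the claim, and no smaller k works.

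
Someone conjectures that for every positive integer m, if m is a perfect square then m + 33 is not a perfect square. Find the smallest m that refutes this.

m = 1: 1 + 33 = 34, not a perfect square.
m = 4: 4 + 33 = 37, not a perfect square.
m = 9: 9 + 33 = 42, not a perfect square.
m = 16: 16 = 4² and 16 + 33 = 49 = 7².

m = 16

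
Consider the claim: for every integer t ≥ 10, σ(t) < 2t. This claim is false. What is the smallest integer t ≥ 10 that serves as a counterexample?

t = 12

We need the least integer t ≥ 10 for which the claim fails.
For t = 10, 11 the conclusion holds.
t = 12: σ(12) = 28; 28 ≥ 24.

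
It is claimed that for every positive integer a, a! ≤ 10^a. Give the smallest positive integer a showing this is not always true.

a = 25

Check each positive integer a in order until a! > 10^a.
The first 24 eligible values, up to a = 24, all satisfy the conclusion.
a = 25: a! = 15511210043330985984000000 and 10^a = 10000000000000000000000000, so 15511210043330985984000000 > 10000000000000000000000000.
So a = 25 is the smallest counterexample.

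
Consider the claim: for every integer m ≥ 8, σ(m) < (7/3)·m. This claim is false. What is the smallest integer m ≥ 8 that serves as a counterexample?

We need the least integer m ≥ 8 for which the claim fails.
For m = 8, 9, 10, 11 the conclusion holds.
m = 12: σ(12) = 28; 28 ≥ 28.
So m = 12 is the smallest counterexample.

m = 12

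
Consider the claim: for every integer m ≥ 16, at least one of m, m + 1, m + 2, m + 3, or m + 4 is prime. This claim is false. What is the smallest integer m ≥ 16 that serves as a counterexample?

m = 24

We need the least integer m ≥ 16 for which m, m + 1, m + 2, m + 3, m + 4 are all composite.
m = 16: 17 is prime.
m = 17: 17 is prime.
m = 18: 19 is prime.
m = 19: 19 is prime.
m = 20: 23 is prime.
m = 21: 23 is prime.
m = 22: 23 is prime.
m = 23: 23 is prime.
m = 24: 24 = 2 × 12; 25 = 5 × 5; 26 = 2 × 13; 27 = 3 × 9; 28 = 2 × 14 — all composite.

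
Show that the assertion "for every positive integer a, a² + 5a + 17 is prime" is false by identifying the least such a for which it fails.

a = 8

We need the least positive integer a for which a² + 5a + 17 is not prime.
The first 7 eligible values, up to a = 7, all satisfy the conclusion.
a = 8: a² + 5a + 17 = 121 = 11 × 11, composite.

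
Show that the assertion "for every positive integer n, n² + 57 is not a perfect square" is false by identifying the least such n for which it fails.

n = 8

A counterexample is any positive integer n such that n² + 57 is a perfect square; we check each in order.
For n = 1, 2, 3, 4, 5, 6, 7 the conclusion holds.
n = 8: 8² + 57 = 121 = 11², a perfect square.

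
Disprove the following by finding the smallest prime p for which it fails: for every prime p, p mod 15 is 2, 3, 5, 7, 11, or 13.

A counterexample is any prime p such that the claim fails; we check each in order.
The first 7 eligible values, up to p = 17, all satisfy the conclusion.
p = 19: 19 mod 15 = 4 — not in {2, 3, 5, 7, 11, 13}.

p = 19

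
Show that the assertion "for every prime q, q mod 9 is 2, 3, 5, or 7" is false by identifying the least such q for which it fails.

Check each prime q in order until the claim fails.
For q = 2, 3, 5, 7, 11 the conclusion holds.
q = 13: 13 mod 9 = 4 — not in {2, 3, 5, 7}.
Thus q = 13 disproves the claim, and no smaller q works.

q = 13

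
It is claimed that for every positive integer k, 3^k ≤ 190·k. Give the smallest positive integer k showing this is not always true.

k = 7

Check each positive integer k in order until 3^k > 190·k.
The first 6 eligible values, up to k = 6, all satisfy the conclusion.
k = 7: 3^k = 2187 and 190·k = 1330, so 2187 > 1330.
Thus k = 7 disproves the claim, and no smaller k works.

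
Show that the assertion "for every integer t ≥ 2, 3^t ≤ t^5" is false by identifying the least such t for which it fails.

t = 11

We need the least integer t ≥ 2 for which 3^t > t^5.
For t = 2, 3, 4, 5, 6, 7, 8, 9, 10 the conclusion holds.
t = 11: 3^t = 177147 and t^5 = 161051, so 177147 > 161051.
Thus t = 11 disproves the claim, and no smaller t works.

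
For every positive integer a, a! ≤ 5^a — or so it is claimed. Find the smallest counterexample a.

A counterexample is any positive integer a such that a! > 5^a; we check each in order.
For a = 1, 2, 3, 4, …, 9, 10, 11 the conclusion holds.
a = 12: a! = 479001600 and 5^a = 244140625, so 479001600 > 244140625.

a = 12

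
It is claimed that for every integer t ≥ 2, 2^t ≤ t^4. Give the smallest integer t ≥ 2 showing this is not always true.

For t = 2, 3, 4, 5, …, 14, 15, 16 the conclusion holds.
t = 17: 2^t = 131072 and t^4 = 83521, so 131072 > 83521.
So t = 17 is the smallest counterexample.

t = 17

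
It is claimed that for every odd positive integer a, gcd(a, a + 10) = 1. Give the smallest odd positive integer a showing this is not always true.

Check each odd positive integer a in order until gcd(a, a + 10) > 1.
a = 1: gcd(1, 11) = 1.
a = 3: gcd(3, 13) = 1.
a = 5: gcd(5, 15) = 5.
Thus a = 5 disproves the claim, and no smaller a works.

a = 5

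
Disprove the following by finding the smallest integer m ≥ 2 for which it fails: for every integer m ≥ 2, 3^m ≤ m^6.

Check each integer m ≥ 2 in order until 3^m > m^6.
For m = 2, 3, 4, 5, …, 12, 13, 14 the conclusion holds.
m = 15: 3^m = 14348907 and m^6 = 11390625, so 14348907 > 11390625.
So m = 15 is the smallest counterexample.

m = 15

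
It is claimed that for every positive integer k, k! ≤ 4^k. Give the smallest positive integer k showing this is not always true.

k = 9

A counterexample is any positive integer k such that k! > 4^k; we check each in order.
For k = 1, 2, 3, 4, 5, 6, 7, 8 the conclusion holds.
k = 9: k! = 362880 and 4^k = 262144, so 362880 > 262144.
So k = 9 is the smallest counterexample.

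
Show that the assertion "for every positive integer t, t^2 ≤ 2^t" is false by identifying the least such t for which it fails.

For t = 1, 2 the conclusion holds.
t = 3: t^2 = 9 and 2^t = 8, so 9 > 8.

t = 3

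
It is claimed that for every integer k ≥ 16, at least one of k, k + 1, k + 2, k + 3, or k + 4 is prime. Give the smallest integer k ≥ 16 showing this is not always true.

k = 24

Check each integer k ≥ 16 in order until k, k + 1, k + 2, k + 3, k + 4 are all composite.
The first 8 eligible values, up to k = 23, all satisfy the conclusion.
k = 24: 24 = 2 × 12; 25 = 5 × 5; 26 = 2 × 13; 27 = 3 × 9; 28 = 2 × 14 — all composite.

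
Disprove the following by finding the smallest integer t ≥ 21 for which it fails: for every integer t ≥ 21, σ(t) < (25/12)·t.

t = 24

We need the least integer t ≥ 21 for which the claim fails.
For t = 21, 22, 23 the conclusion holds.
t = 24: σ(24) = 60; 60 ≥ 50.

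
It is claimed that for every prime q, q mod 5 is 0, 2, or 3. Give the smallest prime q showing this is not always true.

A counterexample is any prime q such that the claim fails; we check each in order.
The first 4 eligible values, up to q = 7, all satisfy the conclusion.
q = 11: 11 mod 5 = 1 — not in {0, 2, 3}.
Thus q = 11 disproves the claim, and no smaller q works.

q = 11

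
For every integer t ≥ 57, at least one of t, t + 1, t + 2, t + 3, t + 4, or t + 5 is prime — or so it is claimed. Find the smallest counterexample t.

A counterexample is any integer t ≥ 57 such that t, t + 1, t + 2, t + 3, t + 4, t + 5 are all composite; we check each in order.
The first 33 eligible values, up to t = 89, all satisfy the conclusion.
t = 90: 90 = 2 × 45; 91 = 7 × 13; 92 = 2 × 46; 93 = 3 × 31; 94 = 2 × 47; 95 = 5 × 19 — all composite.

t = 90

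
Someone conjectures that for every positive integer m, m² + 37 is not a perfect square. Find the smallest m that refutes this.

m = 18

For m = 1, 2, 3, 4, …, 15, 16, 17 the conclusion holds.
m = 18: 18² + 37 = 361 = 19², a perfect square.
Thus m = 18 disproves the claim, and no smaller m works.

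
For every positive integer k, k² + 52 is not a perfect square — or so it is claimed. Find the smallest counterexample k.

A counterexample is any positive integer k such that k² + 52 is a perfect square; we check each in order.
For k = 1, 2, 3, 4, …, 9, 10, 11 the conclusion holds.
k = 12: 12² + 52 = 196 = 14², a perfect square.
Hence k = 12 is a counterexample.

k = 12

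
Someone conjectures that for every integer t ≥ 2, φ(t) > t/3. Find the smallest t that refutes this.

We need the least integer t ≥ 2 for which the claim fails.
t = 2: φ(2) = 1 and 2/3 = 2/3, so φ(2) > 2/3.
t = 3: φ(3) = 2 and 3/3 = 1, so φ(3) > 3/3.
t = 4: φ(4) = 2 and 4/3 = 4/3, so φ(4) > 4/3.
t = 5: φ(5) = 4 and 5/3 = 5/3, so φ(5) > 5/3.
t = 6: φ(6) = 2 and 6/3 = 2, so φ(6) ≤ 6/3.
Hence t = 6 is a counterexample.

t = 6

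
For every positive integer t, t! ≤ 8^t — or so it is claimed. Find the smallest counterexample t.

t = 20

A counterexample is any positive integer t such that t! > 8^t; we check each in order.
For t = 1, 2, 3, 4, …, 17, 18, 19 the conclusion holds.
t = 20: t! = 2432902008176640000 and 8^t = 1152921504606846976, so 2432902008176640000 > 1152921504606846976.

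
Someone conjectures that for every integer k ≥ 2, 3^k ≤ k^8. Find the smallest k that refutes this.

The first 21 eligible values, up to k = 22, all satisfy the conclusion.
k = 23: 3^k = 94143178827 and k^8 = 78310985281, so 94143178827 > 78310985281.

k = 23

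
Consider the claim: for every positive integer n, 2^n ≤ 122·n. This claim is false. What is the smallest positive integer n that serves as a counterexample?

n = 11

Check each positive integer n in order until 2^n > 122·n.
The first 10 eligible values, up to n = 10, all satisfy the conclusion.
n = 11: 2^n = 2048 and 122·n = 1342, so 2048 > 1342.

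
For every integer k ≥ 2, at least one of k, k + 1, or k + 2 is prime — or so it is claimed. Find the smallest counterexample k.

We need the least integer k ≥ 2 for which k, k + 1, k + 2 are all composite.
The first 6 eligible values, up to k = 7, all satisfy the conclusion.
k = 8: 8 = 2 × 4; 9 = 3 × 3; 10 = 2 × 5 — all composite.

k = 8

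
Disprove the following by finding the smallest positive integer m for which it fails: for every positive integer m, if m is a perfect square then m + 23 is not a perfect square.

m = 121

Check each positive integer m in order until m is a perfect square but m + 23 is a perfect square.
For m = 1, 4, 9, 16, 25, 36, 49, 64, 81, 100 the conclusion holds.
m = 121: 121 = 11² and 121 + 23 = 144 = 12².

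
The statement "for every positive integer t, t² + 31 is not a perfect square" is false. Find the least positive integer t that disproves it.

t = 15

For t = 1, 2, 3, 4, …, 12, 13, 14 the conclusion holds.
t = 15: 15² + 31 = 256 = 16², a perfect square.
So t = 15 is the smallest counterexample.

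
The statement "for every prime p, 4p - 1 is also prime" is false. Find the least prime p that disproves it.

p = 7

We need the least prime p for which 4p - 1 is not prime.
p = 2: 4p - 1 = 7, prime.
p = 3: 4p - 1 = 11, prime.
p = 5: 4p - 1 = 19, prime.
p = 7: 4p - 1 = 27 = 3 × 9, not prime.
So p = 7 is the smallest counterexample.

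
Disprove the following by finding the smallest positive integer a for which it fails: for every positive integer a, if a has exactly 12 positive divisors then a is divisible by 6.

a = 140

A counterexample is any positive integer a such that a has exactly 12 positive divisors but a is not divisible by 6; we check each in order.
For a = 60, 72, 84, 90, 96, 108, 126, 132 the conclusion holds.
a = 140: τ(140) = 12; 140 mod 6 = 2.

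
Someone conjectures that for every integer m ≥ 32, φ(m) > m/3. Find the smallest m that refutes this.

m = 36

We need the least integer m ≥ 32 for which the claim fails.
The first 4 eligible values, up to m = 35, all satisfy the conclusion.
m = 36: φ(36) = 12 and 36/3 = 12, so φ(36) ≤ 36/3.
Hence m = 36 is a counterexample.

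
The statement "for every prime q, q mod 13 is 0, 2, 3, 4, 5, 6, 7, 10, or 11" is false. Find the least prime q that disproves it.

Check each prime q in order until the claim fails.
The first 14 eligible values, up to q = 43, all satisfy the conclusion.
q = 47: 47 mod 13 = 8 — not in {0, 2, 3, 4, 5, 6, 7, 10, 11}.

q = 47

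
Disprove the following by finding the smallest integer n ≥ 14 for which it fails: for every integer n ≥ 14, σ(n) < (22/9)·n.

For n = 14, 15, 16, 17, 18, 19, 20, 21, 22, 23 the conclusion holds.
n = 24: σ(24) = 60; 60 ≥ 176/3.
Thus n = 24 disproves the claim, and no smaller n works.

n = 24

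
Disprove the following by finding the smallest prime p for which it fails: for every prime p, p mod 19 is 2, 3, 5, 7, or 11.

p = 13

The first 5 eligible values, up to p = 11, all satisfy the conclusion.
p = 13: 13 mod 19 = 13 — not in {2, 3, 5, 7, 11}.
Thus p = 13 disproves the claim, and no smaller p works.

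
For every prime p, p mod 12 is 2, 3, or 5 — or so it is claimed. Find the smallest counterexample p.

p = 7

For p = 2, 3, 5 the conclusion holds.
p = 7: 7 mod 12 = 7 — not in {2, 3, 5}.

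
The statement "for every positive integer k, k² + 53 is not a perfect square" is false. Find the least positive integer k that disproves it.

Check each positive integer k in order until k² + 53 is a perfect square.
The first 25 eligible values, up to k = 25, all satisfy the conclusion.
k = 26: 26² + 53 = 729 = 27², a perfect square.

k = 26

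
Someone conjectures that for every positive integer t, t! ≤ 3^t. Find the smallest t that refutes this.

A counterexample is any positive integer t such that t! > 3^t; we check each in order.
t = 1: t! = 1 and 3^t = 3, so 1 ≤ 3.
t = 2: t! = 2 and 3^t = 9, so 2 ≤ 9.
t = 3: t! = 6 and 3^t = 27, so 6 ≤ 27.
t = 4: t! = 24 and 3^t = 81, so 24 ≤ 81.
t = 5: t! = 120 and 3^t = 243, so 120 ≤ 243.
t = 6: t! = 720 and 3^t = 729, so 720 ≤ 729.
t = 7: t! = 5040 and 3^t = 2187, so 5040 > 2187.
Hence t = 7 is a counterexample.

t = 7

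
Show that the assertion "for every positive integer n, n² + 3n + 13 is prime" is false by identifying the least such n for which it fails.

n = 9

Check each positive integer n in order until n² + 3n + 13 is not prime.
The first 8 eligible values, up to n = 8, all satisfy the conclusion.
n = 9: n² + 3n + 13 = 121 = 11 × 11, composite.
Thus n = 9 disproves the claim, and no smaller n works.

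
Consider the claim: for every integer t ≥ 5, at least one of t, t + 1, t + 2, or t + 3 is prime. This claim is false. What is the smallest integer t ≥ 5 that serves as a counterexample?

t = 24

For t = 5, 6, 7, 8, …, 21, 22, 23 the conclusion holds.
t = 24: 24 = 2 × 12; 25 = 5 × 5; 26 = 2 × 13; 27 = 3 × 9 — all composite.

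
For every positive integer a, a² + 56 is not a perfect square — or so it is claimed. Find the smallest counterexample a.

a = 5

a = 1: 1² + 56 = 57, not a perfect square.
a = 2: 2² + 56 = 60, not a perfect square.
a = 3: 3² + 56 = 65, not a perfect square.
a = 4: 4² + 56 = 72, not a perfect square.
a = 5: 5² + 56 = 81 = 9², a perfect square.
Thus a = 5 disproves the claim, and no smaller a works.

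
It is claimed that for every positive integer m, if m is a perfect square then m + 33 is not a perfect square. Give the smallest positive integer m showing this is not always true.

m = 16

We need the least positive integer m for which m is a perfect square but m + 33 is a perfect square.
m = 1: 1 + 33 = 34, not a perfect square.
m = 4: 4 + 33 = 37, not a perfect square.
m = 9: 9 + 33 = 42, not a perfect square.
m = 16: 16 = 4² and 16 + 33 = 49 = 7².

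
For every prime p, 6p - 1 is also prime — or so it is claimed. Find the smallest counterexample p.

The first 4 eligible values, up to p = 7, all satisfy the conclusion.
p = 11: 6p - 1 = 65 = 5 × 13, not prime.

p = 11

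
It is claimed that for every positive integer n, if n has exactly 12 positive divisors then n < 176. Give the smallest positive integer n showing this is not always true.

Check each positive integer n in order until n has exactly 12 positive divisors but the claim fails.
The first 12 eligible values, up to n = 160, all satisfy the conclusion.
n = 198: τ(198) = 12; 198 ≥ 176.
Hence n = 198 is a counterexample.

n = 198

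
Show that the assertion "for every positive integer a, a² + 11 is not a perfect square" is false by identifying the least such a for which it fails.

Check each positive integer a in order until a² + 11 is a perfect square.
For a = 1, 2, 3, 4 the conclusion holds.
a = 5: 5² + 11 = 36 = 6², a perfect square.

a = 5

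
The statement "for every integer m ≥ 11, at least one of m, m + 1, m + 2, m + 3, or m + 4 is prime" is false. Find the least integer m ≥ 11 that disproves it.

For m = 11, 12, 13, 14, …, 21, 22, 23 the conclusion holds.
m = 24: 24 = 2 × 12; 25 = 5 × 5; 26 = 2 × 13; 27 = 3 × 9; 28 = 2 × 14 — all composite.
So m = 24 is the smallest counterexample.

m = 24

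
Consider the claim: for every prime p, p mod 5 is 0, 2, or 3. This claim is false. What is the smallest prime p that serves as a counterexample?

p = 11

Check each prime p in order until the claim fails.
For p = 2, 3, 5, 7 the conclusion holds.
p = 11: 11 mod 5 = 1 — not in {0, 2, 3}.
Thus p = 11 disproves the claim, and no smaller p works.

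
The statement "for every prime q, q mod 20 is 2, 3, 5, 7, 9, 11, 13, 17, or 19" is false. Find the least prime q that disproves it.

We need the least prime q for which the claim fails.
The first 12 eligible values, up to q = 37, all satisfy the conclusion.
q = 41: 41 mod 20 = 1 — not in {2, 3, 5, 7, 9, 11, 13, 17, 19}.

q = 41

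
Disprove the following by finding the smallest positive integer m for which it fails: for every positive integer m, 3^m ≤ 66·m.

m = 6

A counterexample is any positive integer m such that 3^m > 66·m; we check each in order.
m = 1: 3^m = 3 and 66·m = 66, so 3 ≤ 66.
m = 2: 3^m = 9 and 66·m = 132, so 9 ≤ 132.
m = 3: 3^m = 27 and 66·m = 198, so 27 ≤ 198.
m = 4: 3^m = 81 and 66·m = 264, so 81 ≤ 264.
m = 5: 3^m = 243 and 66·m = 330, so 243 ≤ 330.
m = 6: 3^m = 729 and 66·m = 396, so 729 > 396.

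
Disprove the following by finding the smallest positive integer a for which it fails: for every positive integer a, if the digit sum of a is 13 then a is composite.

a = 67

A counterexample is any positive integer a such that the digit sum of a is 13 but a is prime; we check each in order.
a = 49: digit sum 13; 49 is composite.
a = 58: digit sum 13; 58 is composite.
a = 67: digit sum 13; 67 is prime, not composite.
So a = 67 is the smallest counterexample.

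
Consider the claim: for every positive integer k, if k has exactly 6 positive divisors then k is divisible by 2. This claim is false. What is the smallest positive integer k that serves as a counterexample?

A counterexample is any positive integer k such that k has exactly 6 positive divisors but k is not divisible by 2; we check each in order.
The first 6 eligible values, up to k = 44, all satisfy the conclusion.
k = 45: τ(45) = 6; 45 mod 2 = 1.

k = 45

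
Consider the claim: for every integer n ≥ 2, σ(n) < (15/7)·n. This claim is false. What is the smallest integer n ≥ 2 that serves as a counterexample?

We need the least integer n ≥ 2 for which the claim fails.
The first 10 eligible values, up to n = 11, all satisfy the conclusion.
n = 12: σ(12) = 28; 28 ≥ 180/7.
Hence n = 12 is a counterexample.

n = 12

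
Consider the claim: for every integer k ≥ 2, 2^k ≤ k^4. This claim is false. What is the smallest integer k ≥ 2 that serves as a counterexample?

k = 17

We need the least integer k ≥ 2 for which 2^k > k^4.
For k = 2, 3, 4, 5, …, 14, 15, 16 the conclusion holds.
k = 17: 2^k = 131072 and k^4 = 83521, so 131072 > 83521.
Hence k = 17 is a counterexample.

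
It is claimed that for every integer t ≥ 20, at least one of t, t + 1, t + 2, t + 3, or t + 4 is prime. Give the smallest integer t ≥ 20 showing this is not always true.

We need the least integer t ≥ 20 for which t, t + 1, t + 2, t + 3, t + 4 are all composite.
The first 4 eligible values, up to t = 23, all satisfy the conclusion.
t = 24: 24 = 2 × 12; 25 = 5 × 5; 26 = 2 × 13; 27 = 3 × 9; 28 = 2 × 14 — all composite.
Thus t = 24 disproves the claim, and no smaller t works.

t = 24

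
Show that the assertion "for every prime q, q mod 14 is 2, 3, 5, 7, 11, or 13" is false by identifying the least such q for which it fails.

q = 23

Check each prime q in order until the claim fails.
q = 2: 2 mod 14 = 2.
q = 3: 3 mod 14 = 3.
q = 5: 5 mod 14 = 5.
q = 7: 7 mod 14 = 7.
q = 11: 11 mod 14 = 11.
q = 13: 13 mod 14 = 13.
q = 17: 17 mod 14 = 3.
q = 19: 19 mod 14 = 5.
q = 23: 23 mod 14 = 9 — not in {2, 3, 5, 7, 11, 13}.
Thus q = 23 disproves the claim, and no smaller q works.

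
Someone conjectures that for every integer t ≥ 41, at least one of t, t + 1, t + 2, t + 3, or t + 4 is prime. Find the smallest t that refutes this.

t = 48

We need the least integer t ≥ 41 for which t, t + 1, t + 2, t + 3, t + 4 are all composite.
t = 41: 41 is prime.
t = 42: 43 is prime.
t = 43: 43 is prime.
t = 44: 47 is prime.
t = 45: 47 is prime.
t = 46: 47 is prime.
t = 47: 47 is prime.
t = 48: 48 = 2 × 24; 49 = 7 × 7; 50 = 2 × 25; 51 = 3 × 17; 52 = 2 × 26 — all composite.
So t = 48 is the smallest counterexample.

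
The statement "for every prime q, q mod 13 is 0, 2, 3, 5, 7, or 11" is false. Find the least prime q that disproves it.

A counterexample is any prime q such that the claim fails; we check each in order.
q = 2: 2 mod 13 = 2.
q = 3: 3 mod 13 = 3.
q = 5: 5 mod 13 = 5.
q = 7: 7 mod 13 = 7.
q = 11: 11 mod 13 = 11.
q = 13: 13 mod 13 = 0.
q = 17: 17 mod 13 = 4 — not in {0, 2, 3, 5, 7, 11}.
Thus q = 17 disproves the claim, and no smaller q works.

q = 17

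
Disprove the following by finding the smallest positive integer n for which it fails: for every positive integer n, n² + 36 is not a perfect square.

The first 7 eligible values, up to n = 7, all satisfy the conclusion.
n = 8: 8² + 36 = 100 = 10², a perfect square.
Hence n = 8 is a counterexample.

n = 8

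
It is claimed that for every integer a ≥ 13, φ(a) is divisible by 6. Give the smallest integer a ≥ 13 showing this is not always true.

a = 15

A counterexample is any integer a ≥ 13 such that φ(a) is not divisible by 6; we check each in order.
a = 13: φ(13) = 12; 12 mod 6 = 0.
a = 14: φ(14) = 6; 6 mod 6 = 0.
a = 15: φ(15) = 8; 8 mod 6 = 2.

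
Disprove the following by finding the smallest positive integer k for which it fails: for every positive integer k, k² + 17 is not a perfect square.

k = 8

A counterexample is any positive integer k such that k² + 17 is a perfect square; we check each in order.
The first 7 eligible values, up to k = 7, all satisfy the conclusion.
k = 8: 8² + 17 = 81 = 9², a perfect square.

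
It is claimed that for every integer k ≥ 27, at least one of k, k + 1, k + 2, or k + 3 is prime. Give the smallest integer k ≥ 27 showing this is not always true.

We need the least integer k ≥ 27 for which k, k + 1, k + 2, k + 3 are all composite.
For k = 27, 28, 29, 30, 31 the conclusion holds.
k = 32: 32 = 2 × 16; 33 = 3 × 11; 34 = 2 × 17; 35 = 5 × 7 — all composite.
Thus k = 32 disproves the claim, and no smaller k works.

k = 32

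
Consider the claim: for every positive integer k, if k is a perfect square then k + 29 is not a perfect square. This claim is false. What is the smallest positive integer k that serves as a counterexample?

k = 196

We need the least positive integer k for which k is a perfect square but k + 29 is a perfect square.
The first 13 eligible values, up to k = 169, all satisfy the conclusion.
k = 196: 196 = 14² and 196 + 29 = 225 = 15².
So k = 196 is the smallest counterexample.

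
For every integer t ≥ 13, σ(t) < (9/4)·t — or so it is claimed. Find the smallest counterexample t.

t = 24

For t = 13, 14, 15, 16, …, 21, 22, 23 the conclusion holds.
t = 24: σ(24) = 60; 60 ≥ 54.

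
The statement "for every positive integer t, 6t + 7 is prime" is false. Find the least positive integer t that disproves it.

We need the least positive integer t for which 6t + 7 is not prime.
For t = 1, 2 the conclusion holds.
t = 3: 6t + 7 = 25 = 5 × 5, composite.
So t = 3 is the smallest counterexample.

t = 3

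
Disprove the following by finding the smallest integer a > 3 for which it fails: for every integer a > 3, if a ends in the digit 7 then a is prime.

We need the least integer a > 3 for which a ends in the digit 7 but a is not prime.
For a = 7, 17 the conclusion holds.
a = 27: 27 ends in 7; 27 = 3 × 9, composite.
So a = 27 is the smallest counterexample.

a = 27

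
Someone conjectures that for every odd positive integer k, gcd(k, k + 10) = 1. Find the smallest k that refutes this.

k = 5

We need the least odd positive integer k for which gcd(k, k + 10) > 1.
For k = 1, 3 the conclusion holds.
k = 5: gcd(5, 15) = 5.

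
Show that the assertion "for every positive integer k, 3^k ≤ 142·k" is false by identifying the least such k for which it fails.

k = 7

A counterexample is any positive integer k such that 3^k > 142·k; we check each in order.
k = 1: 3^k = 3 and 142·k = 142, so 3 ≤ 142.
k = 2: 3^k = 9 and 142·k = 284, so 9 ≤ 284.
k = 3: 3^k = 27 and 142·k = 426, so 27 ≤ 426.
k = 4: 3^k = 81 and 142·k = 568, so 81 ≤ 568.
k = 5: 3^k = 243 and 142·k = 710, so 243 ≤ 710.
k = 6: 3^k = 729 and 142·k = 852, so 729 ≤ 852.
k = 7: 3^k = 2187 and 142·k = 994, so 2187 > 994.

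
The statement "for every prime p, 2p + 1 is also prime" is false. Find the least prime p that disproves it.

Check each prime p in order until 2p + 1 is not prime.
For p = 2, 3, 5 the conclusion holds.
p = 7: 2p + 1 = 15 = 3 × 5, not prime.

p = 7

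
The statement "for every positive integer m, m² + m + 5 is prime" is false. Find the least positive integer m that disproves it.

m = 4

Check each positive integer m in order until m² + m + 5 is not prime.
For m = 1, 2, 3 the conclusion holds.
m = 4: m² + m + 5 = 25 = 5 × 5, composite.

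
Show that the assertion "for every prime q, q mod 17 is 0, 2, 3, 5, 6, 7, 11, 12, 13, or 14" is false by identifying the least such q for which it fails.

q = 43

Check each prime q in order until the claim fails.
For q = 2, 3, 5, 7, …, 31, 37, 41 the conclusion holds.
q = 43: 43 mod 17 = 9 — not in {0, 2, 3, 5, 6, 7, 11, 12, 13, 14}.
Thus q = 43 disproves the claim, and no smaller q works.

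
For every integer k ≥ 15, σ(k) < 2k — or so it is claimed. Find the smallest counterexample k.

For k = 15, 16, 17 the conclusion holds.
k = 18: σ(18) = 39; 39 ≥ 36.
Hence k = 18 is a counterexample.

k = 18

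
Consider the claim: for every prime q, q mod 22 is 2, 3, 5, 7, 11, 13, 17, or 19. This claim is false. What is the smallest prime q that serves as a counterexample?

q = 23

The first 8 eligible values, up to q = 19, all satisfy the conclusion.
q = 23: 23 mod 22 = 1 — not in {2, 3, 5, 7, 11, 13, 17, 19}.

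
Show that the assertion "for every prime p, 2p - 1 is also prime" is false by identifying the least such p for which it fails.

p = 5

A counterexample is any prime p such that 2p - 1 is not prime; we check each in order.
For p = 2, 3 the conclusion holds.
p = 5: 2p - 1 = 9 = 3 × 3, not prime.
So p = 5 is the smallest counterexample.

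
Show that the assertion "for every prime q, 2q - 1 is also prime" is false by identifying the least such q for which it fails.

q = 5

Check each prime q in order until 2q - 1 is not prime.
q = 2: 2q - 1 = 3, prime.
q = 3: 2q - 1 = 5, prime.
q = 5: 2q - 1 = 9 = 3 × 3, not prime.
So q = 5 is the smallest counterexample.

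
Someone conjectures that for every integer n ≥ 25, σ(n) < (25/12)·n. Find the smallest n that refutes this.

We need the least integer n ≥ 25 for which the claim fails.
n = 25: σ(25) = 31; 31 < 625/12.
n = 26: σ(26) = 42; 42 < 325/6.
n = 27: σ(27) = 40; 40 < 225/4.
n = 28: σ(28) = 56; 56 < 175/3.
n = 29: σ(29) = 30; 30 < 725/12.
n = 30: σ(30) = 72; 72 ≥ 125/2.
Thus n = 30 disproves the claim, and no smaller n works.

n = 30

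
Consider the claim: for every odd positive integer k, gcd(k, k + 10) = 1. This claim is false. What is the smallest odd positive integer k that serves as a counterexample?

A counterexample is any odd positive integer k such that gcd(k, k + 10) > 1; we check each in order.
k = 1: gcd(1, 11) = 1.
k = 3: gcd(3, 13) = 1.
k = 5: gcd(5, 15) = 5.
Thus k = 5 disproves the claim, and no smaller k works.

k = 5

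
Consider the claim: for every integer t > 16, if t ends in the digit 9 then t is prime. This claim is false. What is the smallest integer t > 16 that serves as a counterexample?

Check each integer t > 16 in order until t ends in the digit 9 but t is not prime.
For t = 19, 29 the conclusion holds.
t = 39: 39 ends in 9; 39 = 3 × 13, composite.

t = 39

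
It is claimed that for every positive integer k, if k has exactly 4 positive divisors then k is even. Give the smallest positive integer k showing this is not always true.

k = 15

For k = 6, 8, 10, 14 the conclusion holds.
k = 15: divisors of 15: 1, 3, 5, 15; 15 is odd.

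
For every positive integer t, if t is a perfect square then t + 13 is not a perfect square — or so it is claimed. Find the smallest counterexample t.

A counterexample is any positive integer t such that t is a perfect square but t + 13 is a perfect square; we check each in order.
For t = 1, 4, 9, 16, 25 the conclusion holds.
t = 36: 36 = 6² and 36 + 13 = 49 = 7².
So t = 36 is the smallest counterexample.

t = 36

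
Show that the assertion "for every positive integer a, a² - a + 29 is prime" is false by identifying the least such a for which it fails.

a = 1: a² - a + 29 = 29, prime.
a = 2: a² - a + 29 = 31, prime.
a = 3: a² - a + 29 = 35 = 5 × 7, composite.
So a = 3 is the smallest counterexample.

a = 3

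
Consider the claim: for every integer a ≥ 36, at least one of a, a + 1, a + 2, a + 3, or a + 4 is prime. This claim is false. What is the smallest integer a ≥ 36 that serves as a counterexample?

a = 48

The first 12 eligible values, up to a = 47, all satisfy the conclusion.
a = 48: 48 = 2 × 24; 49 = 7 × 7; 50 = 2 × 25; 51 = 3 × 17; 52 = 2 × 26 — all composite.
So a = 48 is the smallest counterexample.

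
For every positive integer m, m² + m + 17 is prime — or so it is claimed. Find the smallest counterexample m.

m = 16

A counterexample is any positive integer m such that m² + m + 17 is not prime; we check each in order.
The first 15 eligible values, up to m = 15, all satisfy the conclusion.
m = 16: m² + m + 17 = 289 = 17 × 17, composite.
Thus m = 16 disproves the claim, and no smaller m works.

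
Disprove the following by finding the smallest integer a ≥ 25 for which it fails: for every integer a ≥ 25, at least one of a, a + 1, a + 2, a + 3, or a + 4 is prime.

a = 25: 29 is prime.
a = 26: 29 is prime.
a = 27: 29 is prime.
a = 28: 29 is prime.
a = 29: 29 is prime.
a = 30: 31 is prime.
a = 31: 31 is prime.
a = 32: 32 = 2 × 16; 33 = 3 × 11; 34 = 2 × 17; 35 = 5 × 7; 36 = 2 × 18 — all composite.
Thus a = 32 disproves the claim, and no smaller a works.

a = 32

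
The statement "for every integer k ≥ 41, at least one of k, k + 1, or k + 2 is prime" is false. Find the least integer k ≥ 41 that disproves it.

A counterexample is any integer k ≥ 41 such that k, k + 1, k + 2 are all composite; we check each in order.
k = 41: 41 is prime.
k = 42: 43 is prime.
k = 43: 43 is prime.
k = 44: 44 = 2 × 22; 45 = 3 × 15; 46 = 2 × 23 — all composite.
Hence k = 44 is a counterexample.

k = 44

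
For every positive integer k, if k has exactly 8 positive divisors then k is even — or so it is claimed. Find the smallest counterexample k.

Check each positive integer k in order until k has exactly 8 positive divisors but k is odd.
For k = 24, 30, 40, 42, …, 88, 102, 104 the conclusion holds.
k = 105: divisors of 105: 1, 3, 5, 7, 15, 21, 35, 105; 105 is odd.
Hence k = 105 is a counterexample.

k = 105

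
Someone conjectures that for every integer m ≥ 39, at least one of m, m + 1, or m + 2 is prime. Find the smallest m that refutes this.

Check each integer m ≥ 39 in order until m, m + 1, m + 2 are all composite.
For m = 39, 40, 41, 42, 43 the conclusion holds.
m = 44: 44 = 2 × 22; 45 = 3 × 15; 46 = 2 × 23 — all composite.
Hence m = 44 is a counterexample.

m = 44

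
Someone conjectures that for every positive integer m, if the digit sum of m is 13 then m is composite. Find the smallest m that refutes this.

m = 67

Check each positive integer m in order until the digit sum of m is 13 but m is prime.
m = 49: digit sum 13; 49 is composite.
m = 58: digit sum 13; 58 is composite.
m = 67: digit sum 13; 67 is prime, not composite.
Hence m = 67 is a counterexample.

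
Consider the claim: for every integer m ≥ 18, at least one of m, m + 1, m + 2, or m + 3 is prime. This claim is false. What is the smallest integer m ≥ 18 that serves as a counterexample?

We need the least integer m ≥ 18 for which m, m + 1, m + 2, m + 3 are all composite.
The first 6 eligible values, up to m = 23, all satisfy the conclusion.
m = 24: 24 = 2 × 12; 25 = 5 × 5; 26 = 2 × 13; 27 = 3 × 9 — all composite.

m = 24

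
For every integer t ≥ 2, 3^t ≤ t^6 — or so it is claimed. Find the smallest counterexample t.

t = 15

We need the least integer t ≥ 2 for which 3^t > t^6.
The first 13 eligible values, up to t = 14, all satisfy the conclusion.
t = 15: 3^t = 14348907 and t^6 = 11390625, so 14348907 > 11390625.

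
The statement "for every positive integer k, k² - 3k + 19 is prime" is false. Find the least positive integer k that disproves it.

k = 18

We need the least positive integer k for which k² - 3k + 19 is not prime.
For k = 1, 2, 3, 4, …, 15, 16, 17 the conclusion holds.
k = 18: k² - 3k + 19 = 289 = 17 × 17, composite.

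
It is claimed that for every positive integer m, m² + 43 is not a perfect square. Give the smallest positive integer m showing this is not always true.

We need the least positive integer m for which m² + 43 is a perfect square.
The first 20 eligible values, up to m = 20, all satisfy the conclusion.
m = 21: 21² + 43 = 484 = 22², a perfect square.

m = 21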